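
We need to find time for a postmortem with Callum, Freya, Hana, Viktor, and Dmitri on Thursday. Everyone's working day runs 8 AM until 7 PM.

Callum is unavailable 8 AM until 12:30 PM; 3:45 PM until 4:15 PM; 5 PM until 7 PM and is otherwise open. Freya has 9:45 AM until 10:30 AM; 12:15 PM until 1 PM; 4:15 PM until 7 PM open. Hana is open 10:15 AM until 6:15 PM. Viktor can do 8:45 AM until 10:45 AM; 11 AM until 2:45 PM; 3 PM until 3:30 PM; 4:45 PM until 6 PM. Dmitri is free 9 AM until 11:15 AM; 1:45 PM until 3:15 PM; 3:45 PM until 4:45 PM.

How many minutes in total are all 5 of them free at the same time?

0

Callum free: 12:30-15:45, 16:15-17:00 (invert busy blocks within the working day).
Freya free: 09:45-10:30, 12:15-13:00, 16:15-19:00.
Hana free: 10:15-18:15.
Viktor free: 08:45-10:45, 11:00-14:45, 15:00-15:30, 16:45-18:00.
Dmitri free: 09:00-11:15, 13:45-15:15, 15:45-16:45.
Callum ∩ Freya: 12:30-13:00, 16:15-17:00.
Callum ∩ Freya ∩ Hana: 12:30-13:00, 16:15-17:00.
Callum ∩ Freya ∩ Hana ∩ Viktor: 12:30-13:00, 16:45-17:00.
Callum ∩ Freya ∩ Hana ∩ Viktor ∩ Dmitri: ∅.
There is no time when everyone is free.
There is no common window, so the total is 0 minutes.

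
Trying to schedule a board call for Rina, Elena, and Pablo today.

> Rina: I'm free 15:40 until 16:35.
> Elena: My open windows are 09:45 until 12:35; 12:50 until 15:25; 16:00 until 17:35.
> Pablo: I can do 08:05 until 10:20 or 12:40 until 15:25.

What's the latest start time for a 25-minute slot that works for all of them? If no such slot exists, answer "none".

none

Rina ∩ Elena: 16:00-16:35.
Rina ∩ Elena ∩ Pablo: ∅.
There is no time when everyone is free.
No common window is at least 25 minutes long.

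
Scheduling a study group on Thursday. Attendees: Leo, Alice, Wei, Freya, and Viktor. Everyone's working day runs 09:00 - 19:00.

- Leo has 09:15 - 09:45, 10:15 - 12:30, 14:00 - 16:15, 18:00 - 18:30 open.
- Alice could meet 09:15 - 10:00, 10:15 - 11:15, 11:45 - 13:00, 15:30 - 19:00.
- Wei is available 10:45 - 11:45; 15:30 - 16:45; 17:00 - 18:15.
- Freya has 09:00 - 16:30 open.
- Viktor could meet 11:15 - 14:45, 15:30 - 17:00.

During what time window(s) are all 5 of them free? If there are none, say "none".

15:30-16:15

Leo ∩ Alice: 09:15-09:45, 10:15-11:15, 11:45-12:30, 15:30-16:15, 18:00-18:30.
Leo ∩ Alice ∩ Wei: 10:45-11:15, 15:30-16:15, 18:00-18:15.
Leo ∩ Alice ∩ Wei ∩ Freya: 10:45-11:15, 15:30-16:15.
Leo ∩ Alice ∩ Wei ∩ Freya ∩ Viktor: 15:30-16:15.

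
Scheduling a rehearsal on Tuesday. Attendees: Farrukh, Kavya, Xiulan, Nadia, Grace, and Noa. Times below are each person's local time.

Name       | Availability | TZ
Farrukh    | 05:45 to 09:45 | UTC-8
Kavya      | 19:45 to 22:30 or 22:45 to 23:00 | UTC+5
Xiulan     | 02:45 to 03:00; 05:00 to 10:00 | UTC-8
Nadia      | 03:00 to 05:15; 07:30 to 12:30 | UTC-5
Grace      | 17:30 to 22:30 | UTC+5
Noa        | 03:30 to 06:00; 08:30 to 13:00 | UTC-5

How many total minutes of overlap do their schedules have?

165

Farrukh in UTC: 13:45-17:45 (add 8h to convert from UTC-8).
Kavya in UTC: 14:45-17:30, 17:45-18:00 (subtract 5h to convert from UTC+5).
Xiulan in UTC: 10:45-11:00, 13:00-18:00 (add 8h to convert from UTC-8).
Nadia in UTC: 08:00-10:15, 12:30-17:30 (add 5h to convert from UTC-5).
Grace in UTC: 12:30-17:30 (subtract 5h to convert from UTC+5).
Noa in UTC: 08:30-11:00, 13:30-18:00 (add 5h to convert from UTC-5).
Farrukh ∩ Kavya: 14:45-17:30.
Farrukh ∩ Kavya ∩ Xiulan: 14:45-17:30.
Farrukh ∩ Kavya ∩ Xiulan ∩ Nadia: 14:45-17:30.
Farrukh ∩ Kavya ∩ Xiulan ∩ Nadia ∩ Grace: 14:45-17:30.
Farrukh ∩ Kavya ∩ Xiulan ∩ Nadia ∩ Grace ∩ Noa: 14:45-17:30.
So the common availability across everyone is 14:45-17:30.
That's a single block of 165 minutes.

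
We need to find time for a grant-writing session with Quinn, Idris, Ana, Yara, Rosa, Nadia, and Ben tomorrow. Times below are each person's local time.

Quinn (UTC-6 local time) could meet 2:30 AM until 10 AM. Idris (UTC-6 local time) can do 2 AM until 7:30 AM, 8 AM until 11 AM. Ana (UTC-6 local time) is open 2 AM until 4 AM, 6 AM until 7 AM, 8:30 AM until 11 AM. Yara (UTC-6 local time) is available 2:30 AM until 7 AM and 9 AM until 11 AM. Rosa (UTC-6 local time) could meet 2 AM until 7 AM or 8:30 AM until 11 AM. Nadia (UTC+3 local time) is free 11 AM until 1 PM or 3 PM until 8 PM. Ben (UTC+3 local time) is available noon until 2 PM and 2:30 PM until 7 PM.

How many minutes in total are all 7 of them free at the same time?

Quinn in UTC: 08:30-16:00 (add 6h to convert from UTC-6).
Idris in UTC: 08:00-13:30, 14:00-17:00 (add 6h to convert from UTC-6).
Ana in UTC: 08:00-10:00, 12:00-13:00, 14:30-17:00 (add 6h to convert from UTC-6).
Yara in UTC: 08:30-13:00, 15:00-17:00 (add 6h to convert from UTC-6).
Rosa in UTC: 08:00-13:00, 14:30-17:00 (add 6h to convert from UTC-6).
Nadia in UTC: 08:00-10:00, 12:00-17:00 (subtract 3h to convert from UTC+3).
Ben in UTC: 09:00-11:00, 11:30-16:00 (subtract 3h to convert from UTC+3).
Quinn ∩ Idris: 08:30-13:30, 14:00-16:00.
Quinn ∩ Idris ∩ Ana: 08:30-10:00, 12:00-13:00, 14:30-16:00.
Quinn ∩ Idris ∩ Ana ∩ Yara: 08:30-10:00, 12:00-13:00, 15:00-16:00.
Quinn ∩ Idris ∩ Ana ∩ Yara ∩ Rosa: 08:30-10:00, 12:00-13:00, 15:00-16:00.
Quinn ∩ Idris ∩ Ana ∩ Yara ∩ Rosa ∩ Nadia: 08:30-10:00, 12:00-13:00, 15:00-16:00.
Quinn ∩ Idris ∩ Ana ∩ Yara ∩ Rosa ∩ Nadia ∩ Ben: 09:00-10:00, 12:00-13:00, 15:00-16:00.
Those are the intersection windows.
Summing the common windows: 60 + 60 + 60 = 180 minutes.

180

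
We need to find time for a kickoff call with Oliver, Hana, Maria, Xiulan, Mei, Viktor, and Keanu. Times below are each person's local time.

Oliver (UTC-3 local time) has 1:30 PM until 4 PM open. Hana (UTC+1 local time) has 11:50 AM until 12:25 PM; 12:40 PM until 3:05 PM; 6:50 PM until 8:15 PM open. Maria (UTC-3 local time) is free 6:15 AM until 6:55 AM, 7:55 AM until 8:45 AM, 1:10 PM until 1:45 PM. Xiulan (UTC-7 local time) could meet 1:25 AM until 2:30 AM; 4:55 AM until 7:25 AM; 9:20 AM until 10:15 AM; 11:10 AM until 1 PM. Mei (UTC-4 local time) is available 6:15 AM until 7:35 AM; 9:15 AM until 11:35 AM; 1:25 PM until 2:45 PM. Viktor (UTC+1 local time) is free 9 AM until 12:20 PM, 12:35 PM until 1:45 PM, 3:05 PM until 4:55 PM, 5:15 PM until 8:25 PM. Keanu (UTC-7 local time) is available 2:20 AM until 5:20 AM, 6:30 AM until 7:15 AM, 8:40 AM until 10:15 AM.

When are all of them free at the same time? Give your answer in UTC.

none

Oliver in UTC: 16:30-19:00 (add 3h to convert from UTC-3).
Hana in UTC: 10:50-11:25, 11:40-14:05, 17:50-19:15 (subtract 1h to convert from UTC+1).
Maria in UTC: 09:15-09:55, 10:55-11:45, 16:10-16:45 (add 3h to convert from UTC-3).
Xiulan in UTC: 08:25-09:30, 11:55-14:25, 16:20-17:15, 18:10-20:00 (add 7h to convert from UTC-7).
Mei in UTC: 10:15-11:35, 13:15-15:35, 17:25-18:45 (add 4h to convert from UTC-4).
Viktor in UTC: 08:00-11:20, 11:35-12:45, 14:05-15:55, 16:15-19:25 (subtract 1h to convert from UTC+1).
Keanu in UTC: 09:20-12:20, 13:30-14:15, 15:40-17:15 (add 7h to convert from UTC-7).
Oliver ∩ Hana: 17:50-19:00.
Oliver ∩ Hana ∩ Maria: ∅.
Oliver ∩ Hana ∩ Maria ∩ Xiulan: ∅.
Oliver ∩ Hana ∩ Maria ∩ Xiulan ∩ Mei: ∅.
Oliver ∩ Hana ∩ Maria ∩ Xiulan ∩ Mei ∩ Viktor: ∅.
Oliver ∩ Hana ∩ Maria ∩ Xiulan ∩ Mei ∩ Viktor ∩ Keanu: ∅.
There is no time when everyone is free.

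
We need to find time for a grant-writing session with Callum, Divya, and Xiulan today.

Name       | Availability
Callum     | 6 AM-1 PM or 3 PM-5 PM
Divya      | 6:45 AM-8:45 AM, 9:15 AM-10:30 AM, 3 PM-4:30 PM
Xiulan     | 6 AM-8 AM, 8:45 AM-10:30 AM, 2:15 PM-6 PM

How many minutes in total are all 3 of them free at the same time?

240

Callum ∩ Divya: 06:45-08:45, 09:15-10:30, 15:00-16:30.
Callum ∩ Divya ∩ Xiulan: 06:45-08:00, 09:15-10:30, 15:00-16:30.
Summing the common windows: 75 + 75 + 90 = 240 minutes.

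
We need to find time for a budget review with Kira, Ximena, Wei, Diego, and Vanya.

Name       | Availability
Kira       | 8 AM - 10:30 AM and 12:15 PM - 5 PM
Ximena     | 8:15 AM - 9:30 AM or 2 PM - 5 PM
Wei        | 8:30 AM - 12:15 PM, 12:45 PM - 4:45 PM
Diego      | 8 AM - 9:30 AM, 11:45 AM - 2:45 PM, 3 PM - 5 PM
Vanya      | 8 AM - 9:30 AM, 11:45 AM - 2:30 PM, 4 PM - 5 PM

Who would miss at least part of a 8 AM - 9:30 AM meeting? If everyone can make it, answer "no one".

Wei, Ximena

Kira: free for 08:00-09:30. Ximena: not fully free for 08:00-09:30. Wei: not fully free for 08:00-09:30. Diego: free for 08:00-09:30. Vanya: free for 08:00-09:30.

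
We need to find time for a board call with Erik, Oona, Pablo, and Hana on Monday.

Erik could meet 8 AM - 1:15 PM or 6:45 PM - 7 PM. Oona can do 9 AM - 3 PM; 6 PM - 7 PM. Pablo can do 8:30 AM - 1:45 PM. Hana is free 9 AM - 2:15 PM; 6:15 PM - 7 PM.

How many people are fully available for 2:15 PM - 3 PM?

Oona can make the full 14:15-15:00 slot — that's 1.

1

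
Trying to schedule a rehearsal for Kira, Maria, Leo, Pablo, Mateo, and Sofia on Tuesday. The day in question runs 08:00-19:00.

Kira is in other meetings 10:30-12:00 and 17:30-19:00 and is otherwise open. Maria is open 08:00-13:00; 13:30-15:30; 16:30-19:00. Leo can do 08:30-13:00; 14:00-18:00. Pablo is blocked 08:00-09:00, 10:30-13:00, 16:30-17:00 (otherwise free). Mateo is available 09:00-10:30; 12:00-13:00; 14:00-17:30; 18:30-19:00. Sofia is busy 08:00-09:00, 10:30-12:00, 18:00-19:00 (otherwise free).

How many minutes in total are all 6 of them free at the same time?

210

Kira free: 08:00-10:30, 12:00-17:30 (invert busy blocks within the working day).
Maria free: 08:00-13:00, 13:30-15:30, 16:30-19:00.
Leo free: 08:30-13:00, 14:00-18:00.
Pablo free: 09:00-10:30, 13:00-16:30, 17:00-19:00 (invert busy blocks within the working day).
Mateo free: 09:00-10:30, 12:00-13:00, 14:00-17:30, 18:30-19:00.
Sofia free: 09:00-10:30, 12:00-18:00 (invert busy blocks within the working day).
Kira ∩ Maria: 08:00-10:30, 12:00-13:00, 13:30-15:30, 16:30-17:30.
Kira ∩ Maria ∩ Leo: 08:30-10:30, 12:00-13:00, 14:00-15:30, 16:30-17:30.
Kira ∩ Maria ∩ Leo ∩ Pablo: 09:00-10:30, 14:00-15:30, 17:00-17:30.
Kira ∩ Maria ∩ Leo ∩ Pablo ∩ Mateo: 09:00-10:30, 14:00-15:30, 17:00-17:30.
Kira ∩ Maria ∩ Leo ∩ Pablo ∩ Mateo ∩ Sofia: 09:00-10:30, 14:00-15:30, 17:00-17:30.
Those are the intersection windows.
Summing the common windows: 90 + 90 + 30 = 210 minutes.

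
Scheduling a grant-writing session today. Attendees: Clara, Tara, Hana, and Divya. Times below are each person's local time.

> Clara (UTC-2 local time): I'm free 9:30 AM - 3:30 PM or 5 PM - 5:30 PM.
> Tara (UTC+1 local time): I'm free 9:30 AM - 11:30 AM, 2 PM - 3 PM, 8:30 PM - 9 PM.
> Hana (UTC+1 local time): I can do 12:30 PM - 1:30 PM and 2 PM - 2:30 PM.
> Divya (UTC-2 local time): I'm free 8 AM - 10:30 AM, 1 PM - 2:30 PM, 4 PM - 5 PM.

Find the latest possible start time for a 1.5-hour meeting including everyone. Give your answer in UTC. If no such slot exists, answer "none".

Clara in UTC: 11:30-17:30, 19:00-19:30 (add 2h to convert from UTC-2).
Tara in UTC: 08:30-10:30, 13:00-14:00, 19:30-20:00 (subtract 1h to convert from UTC+1).
Hana in UTC: 11:30-12:30, 13:00-13:30 (subtract 1h to convert from UTC+1).
Divya in UTC: 10:00-12:30, 15:00-16:30, 18:00-19:00 (add 2h to convert from UTC-2).
Clara ∩ Tara: 13:00-14:00.
Clara ∩ Tara ∩ Hana: 13:00-13:30.
Clara ∩ Tara ∩ Hana ∩ Divya: ∅.
There is no time when everyone is free.
No common window is at least 90 minutes long.

none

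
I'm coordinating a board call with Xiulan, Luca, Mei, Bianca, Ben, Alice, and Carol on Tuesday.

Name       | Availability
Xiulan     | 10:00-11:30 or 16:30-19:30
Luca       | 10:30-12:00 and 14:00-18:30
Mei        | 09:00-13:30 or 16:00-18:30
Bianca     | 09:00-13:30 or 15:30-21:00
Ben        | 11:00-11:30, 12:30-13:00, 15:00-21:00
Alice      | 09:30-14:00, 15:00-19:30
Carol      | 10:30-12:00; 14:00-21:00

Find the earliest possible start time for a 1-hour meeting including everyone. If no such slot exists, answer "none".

16:30

Xiulan ∩ Luca: 10:30-11:30, 16:30-18:30.
Xiulan ∩ Luca ∩ Mei: 10:30-11:30, 16:30-18:30.
Xiulan ∩ Luca ∩ Mei ∩ Bianca: 10:30-11:30, 16:30-18:30.
Xiulan ∩ Luca ∩ Mei ∩ Bianca ∩ Ben: 11:00-11:30, 16:30-18:30.
Xiulan ∩ Luca ∩ Mei ∩ Bianca ∩ Ben ∩ Alice: 11:00-11:30, 16:30-18:30.
Xiulan ∩ Luca ∩ Mei ∩ Bianca ∩ Ben ∩ Alice ∩ Carol: 11:00-11:30, 16:30-18:30.
The first common window of at least 60 minutes is 16:30-18:30, so the earliest start is 16:30.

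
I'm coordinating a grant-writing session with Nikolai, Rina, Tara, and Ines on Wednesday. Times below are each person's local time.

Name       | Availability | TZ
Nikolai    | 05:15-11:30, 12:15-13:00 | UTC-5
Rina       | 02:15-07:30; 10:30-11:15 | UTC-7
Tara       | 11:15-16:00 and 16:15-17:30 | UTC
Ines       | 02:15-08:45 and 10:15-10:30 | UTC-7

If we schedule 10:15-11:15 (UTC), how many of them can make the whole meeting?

3

Nikolai in UTC: 10:15-16:30, 17:15-18:00 (add 5h to convert from UTC-5).
Rina in UTC: 09:15-14:30, 17:30-18:15 (add 7h to convert from UTC-7).
Tara in UTC: 11:15-16:00, 16:15-17:30.
Ines in UTC: 09:15-15:45, 17:15-17:30 (add 7h to convert from UTC-7).
Nikolai, Rina, and Ines can make the full 10:15-11:15 slot — that's 3.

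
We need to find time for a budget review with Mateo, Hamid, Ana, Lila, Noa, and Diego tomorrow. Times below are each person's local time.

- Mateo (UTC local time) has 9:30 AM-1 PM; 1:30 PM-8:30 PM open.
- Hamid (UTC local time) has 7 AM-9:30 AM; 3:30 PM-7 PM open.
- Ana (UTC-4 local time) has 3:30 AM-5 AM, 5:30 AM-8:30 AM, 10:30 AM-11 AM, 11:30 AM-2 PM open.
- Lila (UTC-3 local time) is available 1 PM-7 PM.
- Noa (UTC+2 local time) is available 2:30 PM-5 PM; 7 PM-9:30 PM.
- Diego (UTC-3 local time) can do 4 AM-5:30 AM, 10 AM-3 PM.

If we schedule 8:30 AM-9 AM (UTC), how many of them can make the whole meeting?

Mateo in UTC: 09:30-13:00, 13:30-20:30.
Hamid in UTC: 07:00-09:30, 15:30-19:00.
Ana in UTC: 07:30-09:00, 09:30-12:30, 14:30-15:00, 15:30-18:00 (add 4h to convert from UTC-4).
Lila in UTC: 16:00-22:00 (add 3h to convert from UTC-3).
Noa in UTC: 12:30-15:00, 17:00-19:30 (subtract 2h to convert from UTC+2).
Diego in UTC: 07:00-08:30, 13:00-18:00 (add 3h to convert from UTC-3).
Hamid and Ana can make the full 08:30-09:00 slot — that's 2.

2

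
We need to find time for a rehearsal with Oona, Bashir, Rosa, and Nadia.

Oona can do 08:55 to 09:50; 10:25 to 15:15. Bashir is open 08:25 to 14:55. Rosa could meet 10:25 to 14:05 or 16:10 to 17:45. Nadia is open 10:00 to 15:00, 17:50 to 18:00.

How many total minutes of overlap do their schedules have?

220

Oona ∩ Bashir: 08:55-09:50, 10:25-14:55.
Oona ∩ Bashir ∩ Rosa: 10:25-14:05.
Oona ∩ Bashir ∩ Rosa ∩ Nadia: 10:25-14:05.
That's a single block of 220 minutes.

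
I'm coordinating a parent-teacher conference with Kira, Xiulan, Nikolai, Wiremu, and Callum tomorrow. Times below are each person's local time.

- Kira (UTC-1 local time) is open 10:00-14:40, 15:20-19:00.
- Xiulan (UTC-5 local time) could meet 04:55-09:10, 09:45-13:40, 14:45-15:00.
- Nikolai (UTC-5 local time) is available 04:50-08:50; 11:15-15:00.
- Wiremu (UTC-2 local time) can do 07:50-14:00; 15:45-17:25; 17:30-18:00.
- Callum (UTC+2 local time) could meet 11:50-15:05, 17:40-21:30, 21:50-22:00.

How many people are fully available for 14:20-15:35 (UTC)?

2

Kira in UTC: 11:00-15:40, 16:20-20:00 (add 1h to convert from UTC-1).
Xiulan in UTC: 09:55-14:10, 14:45-18:40, 19:45-20:00 (add 5h to convert from UTC-5).
Nikolai in UTC: 09:50-13:50, 16:15-20:00 (add 5h to convert from UTC-5).
Wiremu in UTC: 09:50-16:00, 17:45-19:25, 19:30-20:00 (add 2h to convert from UTC-2).
Callum in UTC: 09:50-13:05, 15:40-19:30, 19:50-20:00 (subtract 2h to convert from UTC+2).
Kira and Wiremu can make the full 14:20-15:35 slot — that's 2.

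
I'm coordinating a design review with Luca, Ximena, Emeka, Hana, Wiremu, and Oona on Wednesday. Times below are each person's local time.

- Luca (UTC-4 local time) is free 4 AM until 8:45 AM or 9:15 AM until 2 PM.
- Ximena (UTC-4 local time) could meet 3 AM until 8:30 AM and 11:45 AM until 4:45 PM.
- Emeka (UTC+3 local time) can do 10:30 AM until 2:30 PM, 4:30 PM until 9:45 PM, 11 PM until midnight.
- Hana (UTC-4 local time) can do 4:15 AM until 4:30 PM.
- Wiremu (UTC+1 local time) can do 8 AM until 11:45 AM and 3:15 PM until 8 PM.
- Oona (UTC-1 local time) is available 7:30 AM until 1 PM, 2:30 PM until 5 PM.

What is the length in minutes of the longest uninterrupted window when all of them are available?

135

Luca in UTC: 08:00-12:45, 13:15-18:00 (add 4h to convert from UTC-4).
Ximena in UTC: 07:00-12:30, 15:45-20:45 (add 4h to convert from UTC-4).
Emeka in UTC: 07:30-11:30, 13:30-18:45, 20:00-21:00 (subtract 3h to convert from UTC+3).
Hana in UTC: 08:15-20:30 (add 4h to convert from UTC-4).
Wiremu in UTC: 07:00-10:45, 14:15-19:00 (subtract 1h to convert from UTC+1).
Oona in UTC: 08:30-14:00, 15:30-18:00 (add 1h to convert from UTC-1).
Luca ∩ Ximena: 08:00-12:30, 15:45-18:00.
Luca ∩ Ximena ∩ Emeka: 08:00-11:30, 15:45-18:00.
Luca ∩ Ximena ∩ Emeka ∩ Hana: 08:15-11:30, 15:45-18:00.
Luca ∩ Ximena ∩ Emeka ∩ Hana ∩ Wiremu: 08:15-10:45, 15:45-18:00.
Luca ∩ Ximena ∩ Emeka ∩ Hana ∩ Wiremu ∩ Oona: 08:30-10:45, 15:45-18:00.
The longest is 08:30-10:45 at 135 minutes.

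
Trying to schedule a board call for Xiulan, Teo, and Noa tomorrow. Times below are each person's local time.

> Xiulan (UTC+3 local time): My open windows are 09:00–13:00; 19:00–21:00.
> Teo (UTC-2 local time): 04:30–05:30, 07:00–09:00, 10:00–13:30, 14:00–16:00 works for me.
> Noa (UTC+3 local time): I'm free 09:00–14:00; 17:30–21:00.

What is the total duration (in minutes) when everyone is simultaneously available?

240

Xiulan in UTC: 06:00-10:00, 16:00-18:00 (subtract 3h to convert from UTC+3).
Teo in UTC: 06:30-07:30, 09:00-11:00, 12:00-15:30, 16:00-18:00 (add 2h to convert from UTC-2).
Noa in UTC: 06:00-11:00, 14:30-18:00 (subtract 3h to convert from UTC+3).
Xiulan ∩ Teo: 06:30-07:30, 09:00-10:00, 16:00-18:00.
Xiulan ∩ Teo ∩ Noa: 06:30-07:30, 09:00-10:00, 16:00-18:00.
Those are the intersection windows.
Summing the common windows: 60 + 60 + 120 = 240 minutes.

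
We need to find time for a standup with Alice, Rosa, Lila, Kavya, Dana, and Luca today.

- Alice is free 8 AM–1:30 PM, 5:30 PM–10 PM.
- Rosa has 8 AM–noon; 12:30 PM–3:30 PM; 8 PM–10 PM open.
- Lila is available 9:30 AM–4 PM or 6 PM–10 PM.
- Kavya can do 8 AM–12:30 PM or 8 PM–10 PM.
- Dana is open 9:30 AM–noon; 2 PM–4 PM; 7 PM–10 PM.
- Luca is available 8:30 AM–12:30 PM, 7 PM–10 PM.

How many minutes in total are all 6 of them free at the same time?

Alice ∩ Rosa: 08:00-12:00, 12:30-13:30, 20:00-22:00.
Alice ∩ Rosa ∩ Lila: 09:30-12:00, 12:30-13:30, 20:00-22:00.
Alice ∩ Rosa ∩ Lila ∩ Kavya: 09:30-12:00, 20:00-22:00.
Alice ∩ Rosa ∩ Lila ∩ Kavya ∩ Dana: 09:30-12:00, 20:00-22:00.
Alice ∩ Rosa ∩ Lila ∩ Kavya ∩ Dana ∩ Luca: 09:30-12:00, 20:00-22:00.
Those are the intersection windows.
Summing the common windows: 150 + 120 = 270 minutes.

270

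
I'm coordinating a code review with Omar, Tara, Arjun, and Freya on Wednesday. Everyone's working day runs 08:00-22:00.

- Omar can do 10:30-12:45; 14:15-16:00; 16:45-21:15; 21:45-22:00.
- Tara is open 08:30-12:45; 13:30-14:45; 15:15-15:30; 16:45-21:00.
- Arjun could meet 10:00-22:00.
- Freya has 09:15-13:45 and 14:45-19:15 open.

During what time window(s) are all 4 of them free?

10:30-12:45, 15:15-15:30, 16:45-19:15

Omar ∩ Tara: 10:30-12:45, 14:15-14:45, 15:15-15:30, 16:45-21:00.
Omar ∩ Tara ∩ Arjun: 10:30-12:45, 14:15-14:45, 15:15-15:30, 16:45-21:00.
Omar ∩ Tara ∩ Arjun ∩ Freya: 10:30-12:45, 15:15-15:30, 16:45-19:15.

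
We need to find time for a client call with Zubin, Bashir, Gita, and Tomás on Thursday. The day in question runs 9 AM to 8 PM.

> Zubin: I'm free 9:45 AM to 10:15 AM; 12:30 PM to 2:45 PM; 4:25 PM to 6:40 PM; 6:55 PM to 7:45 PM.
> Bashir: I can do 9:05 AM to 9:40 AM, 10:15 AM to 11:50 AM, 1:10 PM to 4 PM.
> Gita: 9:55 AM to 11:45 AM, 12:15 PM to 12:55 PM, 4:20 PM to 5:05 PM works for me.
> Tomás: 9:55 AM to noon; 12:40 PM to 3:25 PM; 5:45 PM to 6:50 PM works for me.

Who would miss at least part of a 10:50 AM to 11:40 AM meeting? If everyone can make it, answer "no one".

Zubin: not fully free for 10:50-11:40. Bashir: free for 10:50-11:40. Gita: free for 10:50-11:40. Tomás: free for 10:50-11:40.

Zubin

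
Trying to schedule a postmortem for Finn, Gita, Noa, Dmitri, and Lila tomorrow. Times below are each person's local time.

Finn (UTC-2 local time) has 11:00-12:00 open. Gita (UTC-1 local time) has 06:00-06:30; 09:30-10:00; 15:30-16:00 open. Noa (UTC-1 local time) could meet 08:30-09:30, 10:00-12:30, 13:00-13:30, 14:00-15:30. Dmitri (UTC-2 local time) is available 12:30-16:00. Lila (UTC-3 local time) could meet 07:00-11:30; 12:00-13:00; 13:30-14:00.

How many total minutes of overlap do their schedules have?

Finn in UTC: 13:00-14:00 (add 2h to convert from UTC-2).
Gita in UTC: 07:00-07:30, 10:30-11:00, 16:30-17:00 (add 1h to convert from UTC-1).
Noa in UTC: 09:30-10:30, 11:00-13:30, 14:00-14:30, 15:00-16:30 (add 1h to convert from UTC-1).
Dmitri in UTC: 14:30-18:00 (add 2h to convert from UTC-2).
Lila in UTC: 10:00-14:30, 15:00-16:00, 16:30-17:00 (add 3h to convert from UTC-3).
Finn ∩ Gita: ∅.
Finn ∩ Gita ∩ Noa: ∅.
Finn ∩ Gita ∩ Noa ∩ Dmitri: ∅.
Finn ∩ Gita ∩ Noa ∩ Dmitri ∩ Lila: ∅.
There is no time when everyone is free.
There is no common window, so the total is 0 minutes.

0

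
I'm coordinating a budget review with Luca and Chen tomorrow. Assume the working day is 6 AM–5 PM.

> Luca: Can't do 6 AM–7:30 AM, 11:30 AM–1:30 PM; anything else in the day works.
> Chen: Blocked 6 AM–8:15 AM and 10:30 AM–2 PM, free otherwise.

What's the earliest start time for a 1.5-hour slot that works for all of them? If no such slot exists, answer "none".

Luca free: 07:30-11:30, 13:30-17:00 (invert busy blocks within the working day).
Chen free: 08:15-10:30, 14:00-17:00 (invert busy blocks within the working day).
Luca ∩ Chen: 08:15-10:30, 14:00-17:00.
So the common availability across everyone is 08:15-10:30, 14:00-17:00.
The first common window of at least 90 minutes is 08:15-10:30, so the earliest start is 08:15.

08:15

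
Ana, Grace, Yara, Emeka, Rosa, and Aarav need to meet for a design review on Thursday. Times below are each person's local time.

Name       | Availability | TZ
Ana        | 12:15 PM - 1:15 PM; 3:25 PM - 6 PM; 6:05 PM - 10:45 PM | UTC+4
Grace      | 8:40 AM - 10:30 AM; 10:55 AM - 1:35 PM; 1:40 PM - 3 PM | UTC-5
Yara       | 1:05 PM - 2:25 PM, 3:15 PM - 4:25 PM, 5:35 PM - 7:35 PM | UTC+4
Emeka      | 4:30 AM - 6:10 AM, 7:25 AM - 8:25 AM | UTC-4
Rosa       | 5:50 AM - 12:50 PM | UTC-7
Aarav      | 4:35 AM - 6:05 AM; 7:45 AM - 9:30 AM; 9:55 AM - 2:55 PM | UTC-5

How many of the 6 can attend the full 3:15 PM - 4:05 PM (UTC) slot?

Ana in UTC: 08:15-09:15, 11:25-14:00, 14:05-18:45 (subtract 4h to convert from UTC+4).
Grace in UTC: 13:40-15:30, 15:55-18:35, 18:40-20:00 (add 5h to convert from UTC-5).
Yara in UTC: 09:05-10:25, 11:15-12:25, 13:35-15:35 (subtract 4h to convert from UTC+4).
Emeka in UTC: 08:30-10:10, 11:25-12:25 (add 4h to convert from UTC-4).
Rosa in UTC: 12:50-19:50 (add 7h to convert from UTC-7).
Aarav in UTC: 09:35-11:05, 12:45-14:30, 14:55-19:55 (add 5h to convert from UTC-5).
Ana, Rosa, and Aarav can make the full 15:15-16:05 slot — that's 3.

3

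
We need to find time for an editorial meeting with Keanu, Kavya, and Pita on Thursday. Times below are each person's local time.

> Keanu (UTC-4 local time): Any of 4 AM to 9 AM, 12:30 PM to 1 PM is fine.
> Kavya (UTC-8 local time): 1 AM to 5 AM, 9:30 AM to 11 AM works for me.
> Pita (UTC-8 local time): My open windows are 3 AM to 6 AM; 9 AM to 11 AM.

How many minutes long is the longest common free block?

Keanu in UTC: 08:00-13:00, 16:30-17:00 (add 4h to convert from UTC-4).
Kavya in UTC: 09:00-13:00, 17:30-19:00 (add 8h to convert from UTC-8).
Pita in UTC: 11:00-14:00, 17:00-19:00 (add 8h to convert from UTC-8).
Keanu ∩ Kavya: 09:00-13:00.
Keanu ∩ Kavya ∩ Pita: 11:00-13:00.
The longest is 11:00-13:00 at 120 minutes.

120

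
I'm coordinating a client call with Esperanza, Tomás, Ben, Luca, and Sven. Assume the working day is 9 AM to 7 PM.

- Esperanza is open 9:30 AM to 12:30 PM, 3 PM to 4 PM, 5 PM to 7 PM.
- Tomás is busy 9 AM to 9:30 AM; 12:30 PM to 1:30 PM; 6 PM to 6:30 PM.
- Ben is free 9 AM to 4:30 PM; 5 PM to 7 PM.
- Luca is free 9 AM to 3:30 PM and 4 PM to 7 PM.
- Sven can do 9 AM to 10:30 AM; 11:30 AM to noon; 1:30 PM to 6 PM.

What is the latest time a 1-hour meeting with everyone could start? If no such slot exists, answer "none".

17:00

Esperanza free: 09:30-12:30, 15:00-16:00, 17:00-19:00.
Tomás free: 09:30-12:30, 13:30-18:00, 18:30-19:00 (invert busy blocks within the working day).
Ben free: 09:00-16:30, 17:00-19:00.
Luca free: 09:00-15:30, 16:00-19:00.
Sven free: 09:00-10:30, 11:30-12:00, 13:30-18:00.
Esperanza ∩ Tomás: 09:30-12:30, 15:00-16:00, 17:00-18:00, 18:30-19:00.
Esperanza ∩ Tomás ∩ Ben: 09:30-12:30, 15:00-16:00, 17:00-18:00, 18:30-19:00.
Esperanza ∩ Tomás ∩ Ben ∩ Luca: 09:30-12:30, 15:00-15:30, 17:00-18:00, 18:30-19:00.
Esperanza ∩ Tomás ∩ Ben ∩ Luca ∩ Sven: 09:30-10:30, 11:30-12:00, 15:00-15:30, 17:00-18:00.
Those are the intersection windows.
The last common window of at least 60 minutes is 17:00-18:00; a 60-minute meeting can start as late as 17:00 and still end by 18:00.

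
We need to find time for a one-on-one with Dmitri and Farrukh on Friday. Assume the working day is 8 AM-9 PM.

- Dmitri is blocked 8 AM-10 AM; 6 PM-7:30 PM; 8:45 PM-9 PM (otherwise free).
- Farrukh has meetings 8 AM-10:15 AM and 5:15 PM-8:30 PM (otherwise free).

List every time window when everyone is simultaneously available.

10:15-17:15, 20:30-20:45

Dmitri free: 10:00-18:00, 19:30-20:45 (invert busy blocks within the working day).
Farrukh free: 10:15-17:15, 20:30-21:00 (invert busy blocks within the working day).
Dmitri ∩ Farrukh: 10:15-17:15, 20:30-20:45.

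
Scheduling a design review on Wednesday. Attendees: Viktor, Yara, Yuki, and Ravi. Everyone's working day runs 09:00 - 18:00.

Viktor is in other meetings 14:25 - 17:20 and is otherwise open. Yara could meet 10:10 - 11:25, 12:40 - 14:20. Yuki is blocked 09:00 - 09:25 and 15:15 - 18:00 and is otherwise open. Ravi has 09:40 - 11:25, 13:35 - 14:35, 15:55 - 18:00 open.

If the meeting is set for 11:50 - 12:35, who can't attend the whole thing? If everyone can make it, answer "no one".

Viktor free: 09:00-14:25, 17:20-18:00 (invert busy blocks within the working day).
Yara free: 10:10-11:25, 12:40-14:20.
Yuki free: 09:25-15:15 (invert busy blocks within the working day).
Ravi free: 09:40-11:25, 13:35-14:35, 15:55-18:00.
Viktor: free for 11:50-12:35. Yara: not fully free for 11:50-12:35. Yuki: free for 11:50-12:35. Ravi: not fully free for 11:50-12:35.

Ravi, Yara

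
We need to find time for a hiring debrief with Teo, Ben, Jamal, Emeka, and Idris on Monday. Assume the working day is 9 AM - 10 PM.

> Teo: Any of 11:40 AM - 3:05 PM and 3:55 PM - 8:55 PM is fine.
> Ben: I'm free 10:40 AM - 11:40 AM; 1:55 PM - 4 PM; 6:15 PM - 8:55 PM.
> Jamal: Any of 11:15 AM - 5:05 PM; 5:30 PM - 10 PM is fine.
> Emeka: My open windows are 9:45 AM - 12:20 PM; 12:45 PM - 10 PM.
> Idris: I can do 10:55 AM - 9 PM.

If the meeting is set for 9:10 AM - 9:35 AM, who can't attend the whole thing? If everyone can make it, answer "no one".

Ben, Emeka, Idris, Jamal, Teo

Teo: not fully free for 09:10-09:35. Ben: not fully free for 09:10-09:35. Jamal: not fully free for 09:10-09:35. Emeka: not fully free for 09:10-09:35. Idris: not fully free for 09:10-09:35.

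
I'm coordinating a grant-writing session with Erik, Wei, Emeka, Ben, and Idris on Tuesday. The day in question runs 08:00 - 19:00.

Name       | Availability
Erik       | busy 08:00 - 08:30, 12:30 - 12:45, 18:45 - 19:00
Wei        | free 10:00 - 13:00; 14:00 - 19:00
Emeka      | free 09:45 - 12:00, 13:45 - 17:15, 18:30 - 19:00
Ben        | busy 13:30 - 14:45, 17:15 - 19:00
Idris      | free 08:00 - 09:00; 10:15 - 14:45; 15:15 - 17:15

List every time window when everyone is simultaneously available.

10:15-12:00, 15:15-17:15

Erik free: 08:30-12:30, 12:45-18:45 (invert busy blocks within the working day).
Wei free: 10:00-13:00, 14:00-19:00.
Emeka free: 09:45-12:00, 13:45-17:15, 18:30-19:00.
Ben free: 08:00-13:30, 14:45-17:15 (invert busy blocks within the working day).
Idris free: 08:00-09:00, 10:15-14:45, 15:15-17:15.
Erik ∩ Wei: 10:00-12:30, 12:45-13:00, 14:00-18:45.
Erik ∩ Wei ∩ Emeka: 10:00-12:00, 14:00-17:15, 18:30-18:45.
Erik ∩ Wei ∩ Emeka ∩ Ben: 10:00-12:00, 14:45-17:15.
Erik ∩ Wei ∩ Emeka ∩ Ben ∩ Idris: 10:15-12:00, 15:15-17:15.
So the common availability across everyone is 10:15-12:00, 15:15-17:15.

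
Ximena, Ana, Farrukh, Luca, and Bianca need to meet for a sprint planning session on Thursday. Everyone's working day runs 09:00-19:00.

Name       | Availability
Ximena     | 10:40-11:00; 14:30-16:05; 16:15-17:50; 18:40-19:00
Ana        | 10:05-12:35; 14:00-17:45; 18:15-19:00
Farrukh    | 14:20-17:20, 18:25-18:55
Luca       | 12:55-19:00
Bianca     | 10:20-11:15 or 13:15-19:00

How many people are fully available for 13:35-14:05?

Luca and Bianca can make the full 13:35-14:05 slot — that's 2.

2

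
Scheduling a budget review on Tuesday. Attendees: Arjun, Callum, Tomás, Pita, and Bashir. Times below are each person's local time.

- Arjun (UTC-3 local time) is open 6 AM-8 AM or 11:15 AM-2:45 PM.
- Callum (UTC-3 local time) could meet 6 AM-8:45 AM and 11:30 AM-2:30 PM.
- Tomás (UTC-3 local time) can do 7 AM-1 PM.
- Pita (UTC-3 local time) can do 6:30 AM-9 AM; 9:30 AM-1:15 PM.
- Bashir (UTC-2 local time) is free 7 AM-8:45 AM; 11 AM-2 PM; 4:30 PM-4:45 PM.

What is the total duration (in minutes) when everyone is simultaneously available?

Arjun in UTC: 09:00-11:00, 14:15-17:45 (add 3h to convert from UTC-3).
Callum in UTC: 09:00-11:45, 14:30-17:30 (add 3h to convert from UTC-3).
Tomás in UTC: 10:00-16:00 (add 3h to convert from UTC-3).
Pita in UTC: 09:30-12:00, 12:30-16:15 (add 3h to convert from UTC-3).
Bashir in UTC: 09:00-10:45, 13:00-16:00, 18:30-18:45 (add 2h to convert from UTC-2).
Arjun ∩ Callum: 09:00-11:00, 14:30-17:30.
Arjun ∩ Callum ∩ Tomás: 10:00-11:00, 14:30-16:00.
Arjun ∩ Callum ∩ Tomás ∩ Pita: 10:00-11:00, 14:30-16:00.
Arjun ∩ Callum ∩ Tomás ∩ Pita ∩ Bashir: 10:00-10:45, 14:30-16:00.
Those are the intersection windows.
Summing the common windows: 45 + 90 = 135 minutes.

135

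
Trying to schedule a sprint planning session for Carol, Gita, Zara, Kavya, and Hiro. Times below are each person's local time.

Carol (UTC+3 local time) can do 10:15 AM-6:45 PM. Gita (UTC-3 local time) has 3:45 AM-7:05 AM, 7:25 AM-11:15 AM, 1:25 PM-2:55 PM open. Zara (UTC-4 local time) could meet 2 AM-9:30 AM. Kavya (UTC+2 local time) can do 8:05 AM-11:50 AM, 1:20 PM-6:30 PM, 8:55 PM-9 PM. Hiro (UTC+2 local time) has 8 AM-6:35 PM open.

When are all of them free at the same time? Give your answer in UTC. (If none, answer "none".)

07:15-09:50, 11:20-13:30

Carol in UTC: 07:15-15:45 (subtract 3h to convert from UTC+3).
Gita in UTC: 06:45-10:05, 10:25-14:15, 16:25-17:55 (add 3h to convert from UTC-3).
Zara in UTC: 06:00-13:30 (add 4h to convert from UTC-4).
Kavya in UTC: 06:05-09:50, 11:20-16:30, 18:55-19:00 (subtract 2h to convert from UTC+2).
Hiro in UTC: 06:00-16:35 (subtract 2h to convert from UTC+2).
Carol ∩ Gita: 07:15-10:05, 10:25-14:15.
Carol ∩ Gita ∩ Zara: 07:15-10:05, 10:25-13:30.
Carol ∩ Gita ∩ Zara ∩ Kavya: 07:15-09:50, 11:20-13:30.
Carol ∩ Gita ∩ Zara ∩ Kavya ∩ Hiro: 07:15-09:50, 11:20-13:30.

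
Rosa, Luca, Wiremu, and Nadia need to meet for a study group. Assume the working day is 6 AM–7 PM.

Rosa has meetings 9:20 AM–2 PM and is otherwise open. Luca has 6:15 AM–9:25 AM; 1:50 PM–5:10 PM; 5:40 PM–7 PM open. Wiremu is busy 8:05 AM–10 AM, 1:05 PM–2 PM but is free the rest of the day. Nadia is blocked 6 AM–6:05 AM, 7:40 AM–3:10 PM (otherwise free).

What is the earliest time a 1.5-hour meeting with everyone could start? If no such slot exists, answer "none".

15:10

Rosa free: 06:00-09:20, 14:00-19:00 (invert busy blocks within the working day).
Luca free: 06:15-09:25, 13:50-17:10, 17:40-19:00.
Wiremu free: 06:00-08:05, 10:00-13:05, 14:00-19:00 (invert busy blocks within the working day).
Nadia free: 06:05-07:40, 15:10-19:00 (invert busy blocks within the working day).
Rosa ∩ Luca: 06:15-09:20, 14:00-17:10, 17:40-19:00.
Rosa ∩ Luca ∩ Wiremu: 06:15-08:05, 14:00-17:10, 17:40-19:00.
Rosa ∩ Luca ∩ Wiremu ∩ Nadia: 06:15-07:40, 15:10-17:10, 17:40-19:00.
Those are the intersection windows.
The first common window of at least 90 minutes is 15:10-17:10, so the earliest start is 15:10.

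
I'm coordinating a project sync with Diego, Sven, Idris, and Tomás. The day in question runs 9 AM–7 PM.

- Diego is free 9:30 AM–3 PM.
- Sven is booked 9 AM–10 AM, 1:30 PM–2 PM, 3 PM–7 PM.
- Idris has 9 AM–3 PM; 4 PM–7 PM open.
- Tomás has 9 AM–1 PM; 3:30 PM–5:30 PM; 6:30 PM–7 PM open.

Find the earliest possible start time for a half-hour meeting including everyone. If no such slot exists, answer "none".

10:00

Diego free: 09:30-15:00.
Sven free: 10:00-13:30, 14:00-15:00 (invert busy blocks within the working day).
Idris free: 09:00-15:00, 16:00-19:00.
Tomás free: 09:00-13:00, 15:30-17:30, 18:30-19:00.
Diego ∩ Sven: 10:00-13:30, 14:00-15:00.
Diego ∩ Sven ∩ Idris: 10:00-13:30, 14:00-15:00.
Diego ∩ Sven ∩ Idris ∩ Tomás: 10:00-13:00.
So the common availability across everyone is 10:00-13:00.
The first common window of at least 30 minutes is 10:00-13:00, so the earliest start is 10:00.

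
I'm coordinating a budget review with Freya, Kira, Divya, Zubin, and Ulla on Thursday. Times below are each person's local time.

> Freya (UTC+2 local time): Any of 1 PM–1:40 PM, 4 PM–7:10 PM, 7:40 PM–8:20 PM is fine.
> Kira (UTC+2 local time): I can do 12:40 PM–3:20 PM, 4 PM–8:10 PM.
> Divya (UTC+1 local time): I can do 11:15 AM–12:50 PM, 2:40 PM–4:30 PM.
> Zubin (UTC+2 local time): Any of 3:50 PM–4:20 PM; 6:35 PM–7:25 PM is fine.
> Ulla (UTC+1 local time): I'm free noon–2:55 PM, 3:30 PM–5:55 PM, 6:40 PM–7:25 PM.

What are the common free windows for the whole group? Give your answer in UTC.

none

Freya in UTC: 11:00-11:40, 14:00-17:10, 17:40-18:20 (subtract 2h to convert from UTC+2).
Kira in UTC: 10:40-13:20, 14:00-18:10 (subtract 2h to convert from UTC+2).
Divya in UTC: 10:15-11:50, 13:40-15:30 (subtract 1h to convert from UTC+1).
Zubin in UTC: 13:50-14:20, 16:35-17:25 (subtract 2h to convert from UTC+2).
Ulla in UTC: 11:00-13:55, 14:30-16:55, 17:40-18:25 (subtract 1h to convert from UTC+1).
Freya ∩ Kira: 11:00-11:40, 14:00-17:10, 17:40-18:10.
Freya ∩ Kira ∩ Divya: 11:00-11:40, 14:00-15:30.
Freya ∩ Kira ∩ Divya ∩ Zubin: 14:00-14:20.
Freya ∩ Kira ∩ Divya ∩ Zubin ∩ Ulla: ∅.
There is no time when everyone is free.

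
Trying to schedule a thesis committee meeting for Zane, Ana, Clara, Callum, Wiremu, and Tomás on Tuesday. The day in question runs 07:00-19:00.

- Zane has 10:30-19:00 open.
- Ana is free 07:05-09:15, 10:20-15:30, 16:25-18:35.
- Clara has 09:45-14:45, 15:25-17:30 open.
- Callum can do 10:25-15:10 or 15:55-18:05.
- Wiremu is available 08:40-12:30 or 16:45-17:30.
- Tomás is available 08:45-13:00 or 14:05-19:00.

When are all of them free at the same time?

10:30-12:30, 16:45-17:30

Zane ∩ Ana: 10:30-15:30, 16:25-18:35.
Zane ∩ Ana ∩ Clara: 10:30-14:45, 15:25-15:30, 16:25-17:30.
Zane ∩ Ana ∩ Clara ∩ Callum: 10:30-14:45, 16:25-17:30.
Zane ∩ Ana ∩ Clara ∩ Callum ∩ Wiremu: 10:30-12:30, 16:45-17:30.
Zane ∩ Ana ∩ Clara ∩ Callum ∩ Wiremu ∩ Tomás: 10:30-12:30, 16:45-17:30.
Those are the intersection windows.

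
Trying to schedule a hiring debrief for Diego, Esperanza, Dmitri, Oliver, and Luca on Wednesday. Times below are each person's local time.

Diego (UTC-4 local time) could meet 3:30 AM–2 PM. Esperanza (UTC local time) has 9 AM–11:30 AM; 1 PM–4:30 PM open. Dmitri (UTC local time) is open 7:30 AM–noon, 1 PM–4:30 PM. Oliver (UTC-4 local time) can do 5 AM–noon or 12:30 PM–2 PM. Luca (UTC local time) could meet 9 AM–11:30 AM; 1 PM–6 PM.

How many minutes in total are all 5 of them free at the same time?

330

Diego in UTC: 07:30-18:00 (add 4h to convert from UTC-4).
Esperanza in UTC: 09:00-11:30, 13:00-16:30.
Dmitri in UTC: 07:30-12:00, 13:00-16:30.
Oliver in UTC: 09:00-16:00, 16:30-18:00 (add 4h to convert from UTC-4).
Luca in UTC: 09:00-11:30, 13:00-18:00.
Diego ∩ Esperanza: 09:00-11:30, 13:00-16:30.
Diego ∩ Esperanza ∩ Dmitri: 09:00-11:30, 13:00-16:30.
Diego ∩ Esperanza ∩ Dmitri ∩ Oliver: 09:00-11:30, 13:00-16:00.
Diego ∩ Esperanza ∩ Dmitri ∩ Oliver ∩ Luca: 09:00-11:30, 13:00-16:00.
So the common availability across everyone is 09:00-11:30, 13:00-16:00.
Summing the common windows: 150 + 180 = 330 minutes.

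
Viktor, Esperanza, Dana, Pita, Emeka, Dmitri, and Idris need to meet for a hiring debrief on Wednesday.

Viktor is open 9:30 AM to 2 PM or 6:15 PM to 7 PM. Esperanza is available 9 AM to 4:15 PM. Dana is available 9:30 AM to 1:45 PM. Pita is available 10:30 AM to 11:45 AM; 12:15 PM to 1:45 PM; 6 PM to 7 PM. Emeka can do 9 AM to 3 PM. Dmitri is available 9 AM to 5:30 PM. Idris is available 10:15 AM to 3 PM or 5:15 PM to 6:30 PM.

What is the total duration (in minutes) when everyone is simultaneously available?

165

Viktor ∩ Esperanza: 09:30-14:00.
Viktor ∩ Esperanza ∩ Dana: 09:30-13:45.
Viktor ∩ Esperanza ∩ Dana ∩ Pita: 10:30-11:45, 12:15-13:45.
Viktor ∩ Esperanza ∩ Dana ∩ Pita ∩ Emeka: 10:30-11:45, 12:15-13:45.
Viktor ∩ Esperanza ∩ Dana ∩ Pita ∩ Emeka ∩ Dmitri: 10:30-11:45, 12:15-13:45.
Viktor ∩ Esperanza ∩ Dana ∩ Pita ∩ Emeka ∩ Dmitri ∩ Idris: 10:30-11:45, 12:15-13:45.
Summing the common windows: 75 + 90 = 165 minutes.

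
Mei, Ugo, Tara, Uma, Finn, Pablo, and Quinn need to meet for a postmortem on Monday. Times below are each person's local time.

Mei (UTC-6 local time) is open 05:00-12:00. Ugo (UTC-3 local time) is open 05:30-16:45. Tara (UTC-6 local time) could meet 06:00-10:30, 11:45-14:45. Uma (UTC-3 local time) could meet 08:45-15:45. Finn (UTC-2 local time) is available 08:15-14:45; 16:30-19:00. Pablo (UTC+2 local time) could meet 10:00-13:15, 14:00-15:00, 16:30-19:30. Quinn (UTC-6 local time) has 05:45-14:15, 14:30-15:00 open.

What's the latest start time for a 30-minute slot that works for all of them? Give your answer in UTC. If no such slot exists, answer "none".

16:00

Mei in UTC: 11:00-18:00 (add 6h to convert from UTC-6).
Ugo in UTC: 08:30-19:45 (add 3h to convert from UTC-3).
Tara in UTC: 12:00-16:30, 17:45-20:45 (add 6h to convert from UTC-6).
Uma in UTC: 11:45-18:45 (add 3h to convert from UTC-3).
Finn in UTC: 10:15-16:45, 18:30-21:00 (add 2h to convert from UTC-2).
Pablo in UTC: 08:00-11:15, 12:00-13:00, 14:30-17:30 (subtract 2h to convert from UTC+2).
Quinn in UTC: 11:45-20:15, 20:30-21:00 (add 6h to convert from UTC-6).
Mei ∩ Ugo: 11:00-18:00.
Mei ∩ Ugo ∩ Tara: 12:00-16:30, 17:45-18:00.
Mei ∩ Ugo ∩ Tara ∩ Uma: 12:00-16:30, 17:45-18:00.
Mei ∩ Ugo ∩ Tara ∩ Uma ∩ Finn: 12:00-16:30.
Mei ∩ Ugo ∩ Tara ∩ Uma ∩ Finn ∩ Pablo: 12:00-13:00, 14:30-16:30.
Mei ∩ Ugo ∩ Tara ∩ Uma ∩ Finn ∩ Pablo ∩ Quinn: 12:00-13:00, 14:30-16:30.
So the common availability across everyone is 12:00-13:00, 14:30-16:30.
The last common window of at least 30 minutes is 14:30-16:30; a 30-minute meeting can start as late as 16:00 and still end by 16:30.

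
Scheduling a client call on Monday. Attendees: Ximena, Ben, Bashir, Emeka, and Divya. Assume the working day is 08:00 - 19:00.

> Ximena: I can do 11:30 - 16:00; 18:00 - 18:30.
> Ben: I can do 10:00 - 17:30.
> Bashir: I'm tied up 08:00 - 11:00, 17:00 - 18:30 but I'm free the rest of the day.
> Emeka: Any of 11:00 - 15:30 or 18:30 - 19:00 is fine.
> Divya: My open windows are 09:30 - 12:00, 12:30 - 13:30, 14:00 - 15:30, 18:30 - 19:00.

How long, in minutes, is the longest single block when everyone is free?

Ximena free: 11:30-16:00, 18:00-18:30.
Ben free: 10:00-17:30.
Bashir free: 11:00-17:00, 18:30-19:00 (invert busy blocks within the working day).
Emeka free: 11:00-15:30, 18:30-19:00.
Divya free: 09:30-12:00, 12:30-13:30, 14:00-15:30, 18:30-19:00.
Ximena ∩ Ben: 11:30-16:00.
Ximena ∩ Ben ∩ Bashir: 11:30-16:00.
Ximena ∩ Ben ∩ Bashir ∩ Emeka: 11:30-15:30.
Ximena ∩ Ben ∩ Bashir ∩ Emeka ∩ Divya: 11:30-12:00, 12:30-13:30, 14:00-15:30.
The longest is 14:00-15:30 at 90 minutes.

90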